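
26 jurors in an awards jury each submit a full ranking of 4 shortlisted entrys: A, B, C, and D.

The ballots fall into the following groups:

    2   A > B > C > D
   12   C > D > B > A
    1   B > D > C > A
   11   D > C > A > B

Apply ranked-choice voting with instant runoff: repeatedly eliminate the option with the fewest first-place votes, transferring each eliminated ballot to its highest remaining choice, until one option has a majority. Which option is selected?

Round 1: C 12, D 11, A 2, B 1. B has the fewest and is eliminated.
Round 2: C 12, D 12, A 2. A has the fewest and is eliminated.
Round 3: C 14, D 12. C has a majority.

C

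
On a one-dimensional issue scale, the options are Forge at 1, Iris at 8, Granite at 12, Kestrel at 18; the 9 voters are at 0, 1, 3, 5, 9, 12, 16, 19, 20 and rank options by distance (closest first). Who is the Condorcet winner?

Iris

With single-peaked preferences on a line, the Condorcet winner is the candidate closest to the median voter.
The median voter (position 9) is closest to Iris at 8.
Check: Iris vs Granite — voters closer to Iris: 5 of 9.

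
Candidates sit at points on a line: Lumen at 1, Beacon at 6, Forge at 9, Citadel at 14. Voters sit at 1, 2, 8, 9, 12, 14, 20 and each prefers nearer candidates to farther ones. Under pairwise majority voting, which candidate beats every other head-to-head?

Forge

With single-peaked preferences on a line, the Condorcet winner is the candidate closest to the median voter.
The median voter (position 9) is closest to Forge at 9.
Check: Forge vs Beacon — voters closer to Forge: 5 of 7.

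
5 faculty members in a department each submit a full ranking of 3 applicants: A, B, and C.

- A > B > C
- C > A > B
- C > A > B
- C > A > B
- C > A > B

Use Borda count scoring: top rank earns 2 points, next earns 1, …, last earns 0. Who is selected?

C

Borda scores:
  A: 2 + 1 + 1 + 1 + 1 = 6
  B: 1 + 0 + 0 + 0 + 0 = 1
  C: 0 + 2 + 2 + 2 + 2 = 8
C has the highest total.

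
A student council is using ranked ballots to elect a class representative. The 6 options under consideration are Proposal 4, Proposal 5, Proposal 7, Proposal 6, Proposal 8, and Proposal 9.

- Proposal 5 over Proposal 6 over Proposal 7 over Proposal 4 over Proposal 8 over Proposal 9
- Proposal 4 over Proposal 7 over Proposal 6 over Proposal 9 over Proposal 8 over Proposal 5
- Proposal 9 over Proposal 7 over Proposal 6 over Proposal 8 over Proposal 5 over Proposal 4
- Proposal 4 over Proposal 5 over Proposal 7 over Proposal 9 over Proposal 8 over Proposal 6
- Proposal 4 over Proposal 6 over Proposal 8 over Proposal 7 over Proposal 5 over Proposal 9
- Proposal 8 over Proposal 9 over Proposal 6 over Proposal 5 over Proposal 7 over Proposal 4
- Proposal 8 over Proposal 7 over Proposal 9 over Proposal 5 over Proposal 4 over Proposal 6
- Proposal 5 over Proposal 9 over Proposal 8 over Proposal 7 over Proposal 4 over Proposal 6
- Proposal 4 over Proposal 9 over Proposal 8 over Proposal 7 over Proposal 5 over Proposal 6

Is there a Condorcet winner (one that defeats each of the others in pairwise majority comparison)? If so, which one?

Head-to-head results (9 voters total):
Proposal 4 vs Proposal 5: Proposal 5 wins 5–4.
Proposal 4 vs Proposal 7: Proposal 7 wins 5–4.
Proposal 4 vs Proposal 6: Proposal 4 wins 6–3.
Proposal 4 vs Proposal 8: Proposal 4 wins 5–4.
Proposal 4 vs Proposal 9: Proposal 4 wins 5–4.
Proposal 5 vs Proposal 7: Proposal 7 wins 5–4.
Proposal 5 vs Proposal 6: Proposal 5 wins 5–4.
Proposal 5 vs Proposal 8: Proposal 8 wins 6–3.
Proposal 5 vs Proposal 9: Proposal 9 wins 5–4.
Proposal 7 vs Proposal 6: Proposal 7 wins 6–3.
Proposal 7 vs Proposal 8: Proposal 8 wins 5–4.
Proposal 7 vs Proposal 9: Proposal 7 wins 5–4.
Proposal 6 vs Proposal 8: Proposal 8 wins 5–4.
Proposal 6 vs Proposal 9: Proposal 9 wins 6–3.
Proposal 8 vs Proposal 9: Proposal 9 wins 5–4.
No candidate beats all others: Proposal 4 beats Proposal 8 beats Proposal 5 beats Proposal 4, a majority cycle.

There is no Condorcet winner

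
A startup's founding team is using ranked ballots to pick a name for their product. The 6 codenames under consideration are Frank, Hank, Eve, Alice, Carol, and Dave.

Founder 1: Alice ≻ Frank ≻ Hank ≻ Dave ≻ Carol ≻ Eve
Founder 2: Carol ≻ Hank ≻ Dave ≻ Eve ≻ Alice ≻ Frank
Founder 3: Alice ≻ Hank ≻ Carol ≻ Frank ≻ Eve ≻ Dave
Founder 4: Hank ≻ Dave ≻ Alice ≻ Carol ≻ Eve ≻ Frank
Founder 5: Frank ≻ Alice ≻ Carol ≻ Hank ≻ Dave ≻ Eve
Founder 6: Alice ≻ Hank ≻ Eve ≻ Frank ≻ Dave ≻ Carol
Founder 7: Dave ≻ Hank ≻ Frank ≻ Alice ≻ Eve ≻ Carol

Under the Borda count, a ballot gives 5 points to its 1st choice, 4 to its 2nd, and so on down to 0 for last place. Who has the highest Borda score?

Hank

Borda scores:
  Frank: 4 + 0 + 2 + 0 + 5 + 2 + 3 = 16
  Hank: 3 + 4 + 4 + 5 + 2 + 4 + 4 = 26
  Eve: 0 + 2 + 1 + 1 + 0 + 3 + 1 = 8
  Alice: 5 + 1 + 5 + 3 + 4 + 5 + 2 = 25
  Carol: 1 + 5 + 3 + 2 + 3 + 0 + 0 = 14
  Dave: 2 + 3 + 0 + 4 + 1 + 1 + 5 = 16
Hank has the highest total.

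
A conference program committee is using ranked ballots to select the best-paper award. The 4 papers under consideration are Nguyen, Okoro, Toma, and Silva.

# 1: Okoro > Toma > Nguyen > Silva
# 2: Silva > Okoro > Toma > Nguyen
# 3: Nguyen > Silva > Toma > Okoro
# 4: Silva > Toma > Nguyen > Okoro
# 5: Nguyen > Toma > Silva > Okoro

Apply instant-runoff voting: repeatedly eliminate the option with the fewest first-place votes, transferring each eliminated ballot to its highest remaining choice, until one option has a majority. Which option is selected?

Nguyen

Round 1: Nguyen 2, Silva 2, Okoro 1, Toma 0. Toma has the fewest and is eliminated.
Round 2: Nguyen 2, Silva 2, Okoro 1. Okoro has the fewest and is eliminated.
Round 3: Nguyen 3, Silva 2. Nguyen has a majority.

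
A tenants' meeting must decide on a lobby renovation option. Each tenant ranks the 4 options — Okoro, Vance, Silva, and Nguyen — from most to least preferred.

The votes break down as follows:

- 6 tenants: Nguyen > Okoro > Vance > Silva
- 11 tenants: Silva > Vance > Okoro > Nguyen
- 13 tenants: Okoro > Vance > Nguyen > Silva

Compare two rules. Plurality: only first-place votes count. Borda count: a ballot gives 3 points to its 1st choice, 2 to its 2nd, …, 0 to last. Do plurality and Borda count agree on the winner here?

Plurality first-place counts: Okoro 13, Vance 0, Silva 11, Nguyen 6 → Okoro.
Borda totals: Okoro 62, Vance 54, Silva 33, Nguyen 31 → Okoro.
The two rules agree on Okoro.

Yes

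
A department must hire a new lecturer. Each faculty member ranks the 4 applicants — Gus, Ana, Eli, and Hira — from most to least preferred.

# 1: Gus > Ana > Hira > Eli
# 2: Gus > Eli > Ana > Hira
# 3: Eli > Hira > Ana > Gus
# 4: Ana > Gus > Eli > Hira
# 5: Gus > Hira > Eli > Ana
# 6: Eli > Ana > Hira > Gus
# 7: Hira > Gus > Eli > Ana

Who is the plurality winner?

First-place vote totals:
  Gus: 3
  Ana: 1
  Eli: 2
  Hira: 1
Gus has the most first-place votes.

Gus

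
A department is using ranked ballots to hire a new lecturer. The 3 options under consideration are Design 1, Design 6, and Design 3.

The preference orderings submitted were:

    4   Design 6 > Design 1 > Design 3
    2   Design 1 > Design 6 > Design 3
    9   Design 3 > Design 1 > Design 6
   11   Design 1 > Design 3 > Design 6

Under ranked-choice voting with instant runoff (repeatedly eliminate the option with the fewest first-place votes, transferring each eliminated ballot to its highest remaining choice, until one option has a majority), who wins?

Design 1

Round 1: Design 1 13, Design 3 9, Design 6 4. Design 6 has the fewest and is eliminated.
Round 2: Design 1 17, Design 3 9. Design 1 has a majority.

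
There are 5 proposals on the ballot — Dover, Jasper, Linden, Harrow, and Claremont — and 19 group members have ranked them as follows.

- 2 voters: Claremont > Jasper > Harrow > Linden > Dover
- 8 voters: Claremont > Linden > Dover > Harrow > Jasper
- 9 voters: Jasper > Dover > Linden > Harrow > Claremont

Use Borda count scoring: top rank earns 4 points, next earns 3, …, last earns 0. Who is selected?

Borda scores:
  Dover: 2·0 + 8·2 + 9·3 = 43
  Jasper: 2·3 + 8·0 + 9·4 = 42
  Linden: 2·1 + 8·3 + 9·2 = 44
  Harrow: 2·2 + 8·1 + 9·1 = 21
  Claremont: 2·4 + 8·4 + 9·0 = 40
Linden has the highest total.

Linden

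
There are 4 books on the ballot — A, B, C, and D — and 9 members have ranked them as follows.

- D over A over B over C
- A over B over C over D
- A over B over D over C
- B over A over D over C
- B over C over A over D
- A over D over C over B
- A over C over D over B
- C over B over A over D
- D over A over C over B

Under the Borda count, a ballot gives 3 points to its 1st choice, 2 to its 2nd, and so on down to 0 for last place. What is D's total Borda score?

Borda scores:
  A: 2 + 3 + 3 + 2 + 1 + 3 + 3 + 1 + 2 = 20
  B: 1 + 2 + 2 + 3 + 3 + 0 + 0 + 2 + 0 = 13
  C: 0 + 1 + 0 + 0 + 2 + 1 + 2 + 3 + 1 = 10
  D: 3 + 0 + 1 + 1 + 0 + 2 + 1 + 0 + 3 = 11

11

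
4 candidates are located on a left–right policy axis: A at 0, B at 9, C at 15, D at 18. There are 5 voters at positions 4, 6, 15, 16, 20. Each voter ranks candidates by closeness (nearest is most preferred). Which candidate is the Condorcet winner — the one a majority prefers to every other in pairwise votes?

C

With single-peaked preferences on a line, the Condorcet winner is the candidate closest to the median voter.
The median voter (position 15) is closest to C at 15.
Check: C vs B — voters closer to C: 3 of 5.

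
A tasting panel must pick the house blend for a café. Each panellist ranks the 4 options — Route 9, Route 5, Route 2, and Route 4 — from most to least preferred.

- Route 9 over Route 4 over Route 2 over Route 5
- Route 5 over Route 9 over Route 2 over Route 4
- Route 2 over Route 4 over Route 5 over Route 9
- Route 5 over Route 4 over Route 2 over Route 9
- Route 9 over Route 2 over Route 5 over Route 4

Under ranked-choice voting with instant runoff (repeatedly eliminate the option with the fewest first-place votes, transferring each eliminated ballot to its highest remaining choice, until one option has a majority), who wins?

Route 5

Round 1: Route 9 2, Route 5 2, Route 2 1, Route 4 0. Route 4 has the fewest and is eliminated.
Round 2: Route 9 2, Route 5 2, Route 2 1. Route 2 has the fewest and is eliminated.
Round 3: Route 5 3, Route 9 2. Route 5 has a majority.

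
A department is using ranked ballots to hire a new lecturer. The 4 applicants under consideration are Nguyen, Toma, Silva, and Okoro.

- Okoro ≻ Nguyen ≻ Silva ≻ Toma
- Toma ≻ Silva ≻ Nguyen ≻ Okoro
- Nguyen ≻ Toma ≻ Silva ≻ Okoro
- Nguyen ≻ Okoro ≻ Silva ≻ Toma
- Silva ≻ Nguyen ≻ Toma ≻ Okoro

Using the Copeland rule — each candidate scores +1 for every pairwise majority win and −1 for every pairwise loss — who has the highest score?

Nguyen

Pairwise results:
  Nguyen vs Toma: Nguyen wins 4–1.
  Nguyen vs Silva: Nguyen wins 3–2.
  Nguyen vs Okoro: Nguyen wins 4–1.
  Toma vs Silva: Silva wins 3–2.
  Toma vs Okoro: Toma wins 3–2.
  Silva vs Okoro: Silva wins 3–2.
Copeland scores (wins − losses):
  Nguyen: 3 − 0 = 3
  Toma: 1 − 2 = -1
  Silva: 2 − 1 = 1
  Okoro: 0 − 3 = -3
Nguyen has the best Copeland score.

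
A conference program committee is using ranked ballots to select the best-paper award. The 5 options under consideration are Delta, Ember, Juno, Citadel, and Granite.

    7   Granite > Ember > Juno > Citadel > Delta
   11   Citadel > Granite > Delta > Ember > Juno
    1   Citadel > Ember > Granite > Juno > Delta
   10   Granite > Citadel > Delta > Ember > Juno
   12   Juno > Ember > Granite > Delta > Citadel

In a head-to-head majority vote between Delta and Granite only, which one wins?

Ballots ranking Delta above Granite: 0.
Ballots ranking Granite above Delta: 7+11+1+10+12 = 41.
Granite wins the head-to-head, 41–0.

Granite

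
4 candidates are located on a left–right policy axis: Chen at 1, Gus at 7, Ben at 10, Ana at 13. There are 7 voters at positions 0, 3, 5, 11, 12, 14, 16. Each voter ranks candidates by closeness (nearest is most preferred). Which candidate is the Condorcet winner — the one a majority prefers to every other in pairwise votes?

Ben

With single-peaked preferences on a line, the Condorcet winner is the candidate closest to the median voter.
The median voter (position 11) is closest to Ben at 10.
Check: Ben vs Chen — voters closer to Ben: 4 of 7.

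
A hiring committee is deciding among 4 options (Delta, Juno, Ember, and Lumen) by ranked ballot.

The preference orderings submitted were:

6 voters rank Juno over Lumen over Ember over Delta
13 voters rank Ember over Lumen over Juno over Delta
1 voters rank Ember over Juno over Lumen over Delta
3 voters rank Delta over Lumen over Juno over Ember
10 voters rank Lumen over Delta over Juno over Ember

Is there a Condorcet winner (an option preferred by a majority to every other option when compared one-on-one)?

Head-to-head results (33 voters total):
Delta vs Juno: Juno wins 20–13.
Delta vs Ember: Ember wins 20–13.
Delta vs Lumen: Lumen wins 30–3.
Juno vs Ember: Juno wins 19–14.
Juno vs Lumen: Lumen wins 26–7.
Ember vs Lumen: Lumen wins 19–14.
Lumen beats each rival — Delta (30–3), Juno (26–7), Ember (19–14) — so Lumen is the Condorcet winner.

Yes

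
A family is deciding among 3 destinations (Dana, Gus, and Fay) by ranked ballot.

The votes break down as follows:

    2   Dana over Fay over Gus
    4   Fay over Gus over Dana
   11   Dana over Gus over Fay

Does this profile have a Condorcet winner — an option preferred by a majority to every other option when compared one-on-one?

Head-to-head results (17 voters total):
Dana vs Gus: Dana wins 13–4.
Dana vs Fay: Dana wins 13–4.
Gus vs Fay: Gus wins 11–6.
Dana beats each rival — Gus (13–4), Fay (13–4) — so Dana is the Condorcet winner.

Yes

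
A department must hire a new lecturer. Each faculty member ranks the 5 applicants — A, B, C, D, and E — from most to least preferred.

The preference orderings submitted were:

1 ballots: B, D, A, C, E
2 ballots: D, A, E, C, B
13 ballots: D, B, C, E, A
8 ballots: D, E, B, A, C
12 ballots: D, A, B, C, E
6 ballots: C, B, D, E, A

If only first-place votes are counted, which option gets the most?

First-place vote totals:
  A: 0
  B: 1
  C: 6
  D: 35
  E: 0
D has the most first-place votes.

D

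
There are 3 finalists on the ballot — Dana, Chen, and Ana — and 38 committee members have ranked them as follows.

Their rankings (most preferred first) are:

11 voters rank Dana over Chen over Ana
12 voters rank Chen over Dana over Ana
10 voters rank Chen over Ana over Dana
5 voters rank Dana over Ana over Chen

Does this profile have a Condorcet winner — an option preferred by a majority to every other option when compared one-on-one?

Yes

Head-to-head results (38 voters total):
Dana vs Chen: Chen wins 22–16.
Dana vs Ana: Dana wins 28–10.
Chen vs Ana: Chen wins 33–5.
Chen beats each rival — Dana (22–16), Ana (33–5) — so Chen is the Condorcet winner.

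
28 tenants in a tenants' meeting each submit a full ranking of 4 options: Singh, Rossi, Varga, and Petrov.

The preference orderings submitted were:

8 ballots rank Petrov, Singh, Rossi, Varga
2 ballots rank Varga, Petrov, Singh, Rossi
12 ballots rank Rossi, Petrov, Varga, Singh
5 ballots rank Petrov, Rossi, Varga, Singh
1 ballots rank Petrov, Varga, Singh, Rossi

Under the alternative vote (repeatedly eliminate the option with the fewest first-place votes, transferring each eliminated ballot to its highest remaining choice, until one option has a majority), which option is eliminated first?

Round 1: Petrov 14, Rossi 12, Varga 2, Singh 0. Singh has the fewest and is eliminated.
Round 2: Petrov 14, Rossi 12, Varga 2. Varga has the fewest and is eliminated.
Round 3: Petrov 16, Rossi 12. Petrov has a majority.

Singh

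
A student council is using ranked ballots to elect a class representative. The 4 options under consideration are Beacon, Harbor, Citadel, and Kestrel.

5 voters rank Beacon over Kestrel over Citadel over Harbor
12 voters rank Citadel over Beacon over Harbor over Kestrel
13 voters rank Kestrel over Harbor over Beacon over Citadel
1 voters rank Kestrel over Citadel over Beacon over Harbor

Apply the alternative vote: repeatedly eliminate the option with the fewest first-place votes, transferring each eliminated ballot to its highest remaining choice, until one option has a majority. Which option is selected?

Round 1: Kestrel 14, Citadel 12, Beacon 5, Harbor 0. Harbor has the fewest and is eliminated.
Round 2: Kestrel 14, Citadel 12, Beacon 5. Beacon has the fewest and is eliminated.
Round 3: Kestrel 19, Citadel 12. Kestrel has a majority.

Kestrel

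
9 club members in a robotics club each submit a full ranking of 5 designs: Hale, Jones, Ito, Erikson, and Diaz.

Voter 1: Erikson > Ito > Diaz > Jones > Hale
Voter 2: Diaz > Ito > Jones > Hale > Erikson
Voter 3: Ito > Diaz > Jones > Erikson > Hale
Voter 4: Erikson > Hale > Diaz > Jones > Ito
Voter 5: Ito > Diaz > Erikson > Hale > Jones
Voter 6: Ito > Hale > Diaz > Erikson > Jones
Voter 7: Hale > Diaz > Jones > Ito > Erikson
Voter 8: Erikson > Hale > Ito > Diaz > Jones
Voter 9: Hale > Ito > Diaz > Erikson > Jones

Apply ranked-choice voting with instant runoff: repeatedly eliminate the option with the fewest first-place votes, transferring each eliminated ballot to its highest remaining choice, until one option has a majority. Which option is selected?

Ito

Round 1: Ito 3, Erikson 3, Hale 2, Diaz 1, Jones 0. Jones has the fewest and is eliminated.
Round 2: Ito 3, Erikson 3, Hale 2, Diaz 1. Diaz has the fewest and is eliminated.
Round 3: Ito 4, Erikson 3, Hale 2. Hale has the fewest and is eliminated.
Round 4: Ito 6, Erikson 3. Ito has a majority.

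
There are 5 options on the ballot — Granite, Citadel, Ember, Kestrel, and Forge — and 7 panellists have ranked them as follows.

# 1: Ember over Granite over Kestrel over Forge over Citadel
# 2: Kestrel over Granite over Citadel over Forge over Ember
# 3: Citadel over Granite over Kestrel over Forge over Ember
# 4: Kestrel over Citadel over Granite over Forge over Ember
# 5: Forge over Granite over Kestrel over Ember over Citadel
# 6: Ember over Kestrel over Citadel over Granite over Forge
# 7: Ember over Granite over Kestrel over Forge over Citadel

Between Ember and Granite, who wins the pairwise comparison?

Granite

Ballots ranking Ember above Granite: 3.
Ballots ranking Granite above Ember: 4.
Granite wins the head-to-head, 4–3.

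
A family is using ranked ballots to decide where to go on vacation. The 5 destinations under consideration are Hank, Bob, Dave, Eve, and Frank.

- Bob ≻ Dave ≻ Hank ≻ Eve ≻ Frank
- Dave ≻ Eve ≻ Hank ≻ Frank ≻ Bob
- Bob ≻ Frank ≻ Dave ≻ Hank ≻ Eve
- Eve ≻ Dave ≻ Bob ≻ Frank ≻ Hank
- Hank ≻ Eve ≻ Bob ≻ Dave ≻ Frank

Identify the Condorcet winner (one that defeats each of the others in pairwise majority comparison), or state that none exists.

None — there is no Condorcet winner

Head-to-head results (5 voters total):
Hank vs Bob: Bob wins 3–2.
Hank vs Dave: Dave wins 4–1.
Hank vs Eve: Hank wins 3–2.
Hank vs Frank: Hank wins 3–2.
Bob vs Dave: Bob wins 3–2.
Bob vs Eve: Eve wins 3–2.
Bob vs Frank: Bob wins 4–1.
Dave vs Eve: Dave wins 3–2.
Dave vs Frank: Dave wins 4–1.
Eve vs Frank: Eve wins 4–1.
No candidate beats all others: Hank beats Eve beats Bob beats Hank, a majority cycle.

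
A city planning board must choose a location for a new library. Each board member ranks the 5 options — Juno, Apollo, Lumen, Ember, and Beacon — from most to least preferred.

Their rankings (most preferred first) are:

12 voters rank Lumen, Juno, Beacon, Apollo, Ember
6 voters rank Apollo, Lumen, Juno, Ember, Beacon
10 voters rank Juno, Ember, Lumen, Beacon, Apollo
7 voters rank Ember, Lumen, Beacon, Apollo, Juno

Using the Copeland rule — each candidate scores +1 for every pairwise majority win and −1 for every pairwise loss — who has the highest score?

Lumen

Pairwise results:
  Juno vs Apollo: Juno wins 22–13.
  Juno vs Lumen: Lumen wins 25–10.
  Juno vs Ember: Juno wins 28–7.
  Juno vs Beacon: Juno wins 28–7.
  Apollo vs Lumen: Lumen wins 29–6.
  Apollo vs Ember: Apollo wins 18–17.
  Apollo vs Beacon: Beacon wins 29–6.
  Lumen vs Ember: Lumen wins 18–17.
  Lumen vs Beacon: Lumen wins 35–0.
  Ember vs Beacon: Ember wins 23–12.
Copeland scores (wins − losses):
  Juno: 3 − 1 = 2
  Apollo: 1 − 3 = -2
  Lumen: 4 − 0 = 4
  Ember: 1 − 3 = -2
  Beacon: 1 − 3 = -2
Lumen has the best Copeland score.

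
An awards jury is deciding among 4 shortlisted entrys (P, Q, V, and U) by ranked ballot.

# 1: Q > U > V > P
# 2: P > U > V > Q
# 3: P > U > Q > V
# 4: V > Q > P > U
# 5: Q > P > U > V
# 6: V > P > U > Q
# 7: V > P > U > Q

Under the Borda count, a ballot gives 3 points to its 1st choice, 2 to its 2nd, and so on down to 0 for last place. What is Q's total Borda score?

9

Borda scores:
  P: 0 + 3 + 3 + 1 + 2 + 2 + 2 = 13
  Q: 3 + 0 + 1 + 2 + 3 + 0 + 0 = 9
  V: 1 + 1 + 0 + 3 + 0 + 3 + 3 = 11
  U: 2 + 2 + 2 + 0 + 1 + 1 + 1 = 9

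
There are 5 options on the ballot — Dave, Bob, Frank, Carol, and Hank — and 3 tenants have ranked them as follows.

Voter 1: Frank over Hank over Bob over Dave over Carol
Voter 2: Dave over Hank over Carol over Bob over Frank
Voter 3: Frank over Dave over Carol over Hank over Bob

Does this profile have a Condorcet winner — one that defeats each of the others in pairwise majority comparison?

Head-to-head results (3 voters total):
Dave vs Bob: Dave wins 2–1.
Dave vs Frank: Frank wins 2–1.
Dave vs Carol: Dave wins 3–0.
Dave vs Hank: Dave wins 2–1.
Bob vs Frank: Frank wins 2–1.
Bob vs Carol: Carol wins 2–1.
Bob vs Hank: Hank wins 3–0.
Frank vs Carol: Frank wins 2–1.
Frank vs Hank: Frank wins 2–1.
Carol vs Hank: Hank wins 2–1.
Frank beats each rival — Dave (2–1), Bob (2–1), Carol (2–1), Hank (2–1) — so Frank is the Condorcet winner.

Yes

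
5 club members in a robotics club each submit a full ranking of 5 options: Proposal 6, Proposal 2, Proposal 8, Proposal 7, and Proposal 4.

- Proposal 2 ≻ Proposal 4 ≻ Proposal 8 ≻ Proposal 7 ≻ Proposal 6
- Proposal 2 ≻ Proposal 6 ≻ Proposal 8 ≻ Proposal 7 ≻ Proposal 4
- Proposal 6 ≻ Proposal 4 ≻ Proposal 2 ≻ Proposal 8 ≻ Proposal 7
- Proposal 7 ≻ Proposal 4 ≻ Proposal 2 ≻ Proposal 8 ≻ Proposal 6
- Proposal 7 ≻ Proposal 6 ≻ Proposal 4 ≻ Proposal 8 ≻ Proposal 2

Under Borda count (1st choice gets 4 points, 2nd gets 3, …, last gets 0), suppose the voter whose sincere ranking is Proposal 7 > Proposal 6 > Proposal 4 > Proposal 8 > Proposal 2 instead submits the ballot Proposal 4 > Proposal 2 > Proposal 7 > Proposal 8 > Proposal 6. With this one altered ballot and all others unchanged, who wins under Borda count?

Proposal 2

Borda totals with the altered ballot: Proposal 6 7, Proposal 2 15, Proposal 8 7, Proposal 7 8, Proposal 4 13.
The winner is unchanged: still Proposal 2.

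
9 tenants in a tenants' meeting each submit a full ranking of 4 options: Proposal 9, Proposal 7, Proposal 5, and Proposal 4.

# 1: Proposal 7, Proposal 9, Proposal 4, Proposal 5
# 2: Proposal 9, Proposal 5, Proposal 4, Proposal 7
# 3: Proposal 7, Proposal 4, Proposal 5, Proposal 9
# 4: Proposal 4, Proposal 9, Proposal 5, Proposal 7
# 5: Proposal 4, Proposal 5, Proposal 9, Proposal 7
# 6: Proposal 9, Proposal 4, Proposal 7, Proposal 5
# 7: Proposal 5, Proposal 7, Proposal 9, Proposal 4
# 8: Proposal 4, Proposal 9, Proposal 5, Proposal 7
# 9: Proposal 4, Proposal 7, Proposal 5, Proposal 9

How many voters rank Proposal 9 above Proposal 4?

Ballots ranking Proposal 9 above Proposal 4: 4.
Ballots ranking Proposal 4 above Proposal 9: 5.
So 4 of 9 voters prefer Proposal 9 to Proposal 4.

4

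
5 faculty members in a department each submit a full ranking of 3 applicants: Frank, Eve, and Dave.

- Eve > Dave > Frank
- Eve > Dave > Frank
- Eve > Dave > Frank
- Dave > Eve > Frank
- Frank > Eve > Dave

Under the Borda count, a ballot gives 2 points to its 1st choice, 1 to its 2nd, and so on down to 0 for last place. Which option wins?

Eve

Borda scores:
  Frank: 0 + 0 + 0 + 0 + 2 = 2
  Eve: 2 + 2 + 2 + 1 + 1 = 8
  Dave: 1 + 1 + 1 + 2 + 0 = 5
Eve has the highest total.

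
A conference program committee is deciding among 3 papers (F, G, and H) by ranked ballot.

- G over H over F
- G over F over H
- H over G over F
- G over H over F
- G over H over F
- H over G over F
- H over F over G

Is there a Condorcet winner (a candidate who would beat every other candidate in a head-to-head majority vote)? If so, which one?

G

Head-to-head results (7 voters total):
F vs G: G wins 6–1.
F vs H: H wins 6–1.
G vs H: G wins 4–3.
G beats each rival — F (6–1), H (4–3) — so G is the Condorcet winner.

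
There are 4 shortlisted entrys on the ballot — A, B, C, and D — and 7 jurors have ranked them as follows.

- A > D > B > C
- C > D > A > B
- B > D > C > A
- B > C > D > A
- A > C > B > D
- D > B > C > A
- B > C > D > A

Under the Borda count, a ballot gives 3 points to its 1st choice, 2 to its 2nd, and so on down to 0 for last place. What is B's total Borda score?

13

Borda scores:
  A: 3 + 1 + 0 + 0 + 3 + 0 + 0 = 7
  B: 1 + 0 + 3 + 3 + 1 + 2 + 3 = 13
  C: 0 + 3 + 1 + 2 + 2 + 1 + 2 = 11
  D: 2 + 2 + 2 + 1 + 0 + 3 + 1 = 11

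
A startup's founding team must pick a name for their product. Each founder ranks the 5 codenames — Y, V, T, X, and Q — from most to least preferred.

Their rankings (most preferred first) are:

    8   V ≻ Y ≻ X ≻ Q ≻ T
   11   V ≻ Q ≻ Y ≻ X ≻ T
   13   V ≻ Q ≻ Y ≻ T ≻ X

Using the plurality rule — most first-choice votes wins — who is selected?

First-place vote totals:
  Y: 0
  V: 32
  T: 0
  X: 0
  Q: 0
V has the most first-place votes.

V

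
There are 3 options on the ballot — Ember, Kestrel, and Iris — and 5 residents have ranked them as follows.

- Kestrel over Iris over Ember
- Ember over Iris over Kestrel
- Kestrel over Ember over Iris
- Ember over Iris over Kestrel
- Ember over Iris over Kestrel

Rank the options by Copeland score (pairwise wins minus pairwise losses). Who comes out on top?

Pairwise results:
  Ember vs Kestrel: Ember wins 3–2.
  Ember vs Iris: Ember wins 4–1.
  Kestrel vs Iris: Iris wins 3–2.
Copeland scores (wins − losses):
  Ember: 2 − 0 = 2
  Kestrel: 0 − 2 = -2
  Iris: 1 − 1 = 0
Ember has the best Copeland score.

Ember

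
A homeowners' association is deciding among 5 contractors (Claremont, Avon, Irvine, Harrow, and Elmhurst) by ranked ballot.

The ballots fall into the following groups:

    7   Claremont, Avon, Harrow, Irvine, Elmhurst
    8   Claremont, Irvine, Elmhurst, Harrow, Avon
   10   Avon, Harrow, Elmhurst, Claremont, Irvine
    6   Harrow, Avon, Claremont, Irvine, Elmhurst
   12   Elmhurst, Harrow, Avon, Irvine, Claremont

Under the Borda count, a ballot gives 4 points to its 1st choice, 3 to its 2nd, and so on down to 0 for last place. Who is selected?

Harrow

Borda scores:
  Claremont: 7·4 + 8·4 + 10·1 + 6·2 + 12·0 = 82
  Avon: 7·3 + 8·0 + 10·4 + 6·3 + 12·2 = 103
  Irvine: 7·1 + 8·3 + 10·0 + 6·1 + 12·1 = 49
  Harrow: 7·2 + 8·1 + 10·3 + 6·4 + 12·3 = 112
  Elmhurst: 7·0 + 8·2 + 10·2 + 6·0 + 12·4 = 84
Harrow has the highest total.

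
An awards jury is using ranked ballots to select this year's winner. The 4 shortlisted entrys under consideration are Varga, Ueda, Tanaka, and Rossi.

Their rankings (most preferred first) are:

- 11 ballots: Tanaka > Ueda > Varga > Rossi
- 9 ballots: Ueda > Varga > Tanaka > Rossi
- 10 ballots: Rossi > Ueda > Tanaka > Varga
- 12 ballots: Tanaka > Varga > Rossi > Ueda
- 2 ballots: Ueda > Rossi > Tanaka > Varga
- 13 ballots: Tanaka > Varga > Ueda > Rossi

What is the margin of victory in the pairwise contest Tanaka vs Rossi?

Ballots ranking Tanaka above Rossi: 11+9+12+13 = 45.
Ballots ranking Rossi above Tanaka: 10+2 = 12.
Tanaka wins 45–12, a margin of 33.

33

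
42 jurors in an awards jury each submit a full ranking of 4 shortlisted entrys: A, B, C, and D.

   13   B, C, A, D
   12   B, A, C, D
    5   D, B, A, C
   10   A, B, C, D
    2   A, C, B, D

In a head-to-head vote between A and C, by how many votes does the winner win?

Ballots ranking A above C: 12+5+10+2 = 29.
Ballots ranking C above A: 13.
A wins 29–13, a margin of 16.

16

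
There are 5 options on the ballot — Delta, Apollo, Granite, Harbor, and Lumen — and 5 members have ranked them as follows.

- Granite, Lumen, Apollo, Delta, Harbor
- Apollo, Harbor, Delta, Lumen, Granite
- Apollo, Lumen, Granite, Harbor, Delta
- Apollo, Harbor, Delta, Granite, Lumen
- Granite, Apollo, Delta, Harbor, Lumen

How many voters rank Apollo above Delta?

Ballots ranking Apollo above Delta: 5.
Ballots ranking Delta above Apollo: 0.
So 5 of 5 voters prefer Apollo to Delta.

5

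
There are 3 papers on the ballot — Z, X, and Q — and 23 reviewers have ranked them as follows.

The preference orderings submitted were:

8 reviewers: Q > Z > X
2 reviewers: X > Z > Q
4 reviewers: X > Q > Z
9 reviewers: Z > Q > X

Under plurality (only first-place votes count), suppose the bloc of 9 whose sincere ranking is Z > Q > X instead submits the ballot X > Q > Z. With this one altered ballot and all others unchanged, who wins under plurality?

X

First-place totals with the altered ballot: Z 0, X 15, Q 8.
The switch changes the winner from Z to X.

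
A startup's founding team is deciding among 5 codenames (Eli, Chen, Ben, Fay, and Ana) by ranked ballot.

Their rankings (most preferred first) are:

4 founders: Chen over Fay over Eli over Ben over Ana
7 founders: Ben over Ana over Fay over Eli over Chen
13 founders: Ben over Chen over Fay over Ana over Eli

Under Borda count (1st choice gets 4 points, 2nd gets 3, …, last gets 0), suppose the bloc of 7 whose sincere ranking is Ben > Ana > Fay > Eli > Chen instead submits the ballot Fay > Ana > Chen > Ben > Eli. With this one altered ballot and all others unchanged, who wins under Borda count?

Borda totals with the altered ballot: Eli 8, Chen 69, Ben 63, Fay 66, Ana 34.
The switch changes the winner from Ben to Chen.

Chen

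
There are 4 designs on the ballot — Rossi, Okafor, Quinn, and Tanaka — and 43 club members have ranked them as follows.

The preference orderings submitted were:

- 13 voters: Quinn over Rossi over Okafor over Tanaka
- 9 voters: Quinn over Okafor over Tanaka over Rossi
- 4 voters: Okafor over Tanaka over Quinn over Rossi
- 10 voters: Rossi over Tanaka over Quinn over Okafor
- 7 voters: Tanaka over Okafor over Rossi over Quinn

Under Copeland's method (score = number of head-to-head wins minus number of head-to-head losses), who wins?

Pairwise results:
  Rossi vs Okafor: Rossi wins 23–20.
  Rossi vs Quinn: Quinn wins 26–17.
  Rossi vs Tanaka: Rossi wins 23–20.
  Okafor vs Quinn: Quinn wins 32–11.
  Okafor vs Tanaka: Okafor wins 26–17.
  Quinn vs Tanaka: Quinn wins 22–21.
Copeland scores (wins − losses):
  Rossi: 2 − 1 = 1
  Okafor: 1 − 2 = -1
  Quinn: 3 − 0 = 3
  Tanaka: 0 − 3 = -3
Quinn has the best Copeland score.

Quinn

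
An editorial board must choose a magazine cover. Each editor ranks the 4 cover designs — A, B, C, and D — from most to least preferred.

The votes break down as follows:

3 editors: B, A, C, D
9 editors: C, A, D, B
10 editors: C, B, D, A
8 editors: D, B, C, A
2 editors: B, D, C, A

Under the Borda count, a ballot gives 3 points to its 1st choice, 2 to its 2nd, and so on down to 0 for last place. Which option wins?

C

Borda scores:
  A: 3·2 + 9·2 + 10·0 + 8·0 + 2·0 = 24
  B: 3·3 + 9·0 + 10·2 + 8·2 + 2·3 = 51
  C: 3·1 + 9·3 + 10·3 + 8·1 + 2·1 = 70
  D: 3·0 + 9·1 + 10·1 + 8·3 + 2·2 = 47
C has the highest total.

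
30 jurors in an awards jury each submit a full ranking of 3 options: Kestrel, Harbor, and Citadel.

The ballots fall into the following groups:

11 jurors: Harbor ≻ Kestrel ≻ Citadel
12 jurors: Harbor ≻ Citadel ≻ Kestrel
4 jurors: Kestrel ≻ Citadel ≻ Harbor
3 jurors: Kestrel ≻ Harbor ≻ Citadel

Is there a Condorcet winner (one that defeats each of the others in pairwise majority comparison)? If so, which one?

Head-to-head results (30 voters total):
Kestrel vs Harbor: Harbor wins 23–7.
Kestrel vs Citadel: Kestrel wins 18–12.
Harbor vs Citadel: Harbor wins 26–4.
Harbor beats each rival — Kestrel (23–7), Citadel (26–4) — so Harbor is the Condorcet winner.

Harbor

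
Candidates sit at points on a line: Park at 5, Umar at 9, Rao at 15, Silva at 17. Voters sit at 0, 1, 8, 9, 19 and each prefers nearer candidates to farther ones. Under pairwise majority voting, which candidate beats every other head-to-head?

Umar

With single-peaked preferences on a line, the Condorcet winner is the candidate closest to the median voter.
The median voter (position 8) is closest to Umar at 9.
Check: Umar vs Park — voters closer to Umar: 3 of 5.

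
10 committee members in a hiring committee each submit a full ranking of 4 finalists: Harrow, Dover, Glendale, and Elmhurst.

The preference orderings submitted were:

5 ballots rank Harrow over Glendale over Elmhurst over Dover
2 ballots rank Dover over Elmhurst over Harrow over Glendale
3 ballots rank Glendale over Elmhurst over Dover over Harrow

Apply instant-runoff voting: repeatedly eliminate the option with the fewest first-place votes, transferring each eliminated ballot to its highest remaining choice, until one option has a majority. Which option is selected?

Round 1: Harrow 5, Glendale 3, Dover 2, Elmhurst 0. Elmhurst has the fewest and is eliminated.
Round 2: Harrow 5, Glendale 3, Dover 2. Dover has the fewest and is eliminated.
Round 3: Harrow 7, Glendale 3. Harrow has a majority.

Harrow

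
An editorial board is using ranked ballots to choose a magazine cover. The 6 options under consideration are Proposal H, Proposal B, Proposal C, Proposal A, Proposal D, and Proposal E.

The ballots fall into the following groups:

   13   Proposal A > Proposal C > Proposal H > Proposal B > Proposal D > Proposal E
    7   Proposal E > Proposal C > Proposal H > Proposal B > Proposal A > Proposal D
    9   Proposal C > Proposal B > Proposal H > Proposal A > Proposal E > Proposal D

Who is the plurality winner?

First-place vote totals:
  Proposal H: 0
  Proposal B: 0
  Proposal C: 9
  Proposal A: 13
  Proposal D: 0
  Proposal E: 7
Proposal A has the most first-place votes.

Proposal A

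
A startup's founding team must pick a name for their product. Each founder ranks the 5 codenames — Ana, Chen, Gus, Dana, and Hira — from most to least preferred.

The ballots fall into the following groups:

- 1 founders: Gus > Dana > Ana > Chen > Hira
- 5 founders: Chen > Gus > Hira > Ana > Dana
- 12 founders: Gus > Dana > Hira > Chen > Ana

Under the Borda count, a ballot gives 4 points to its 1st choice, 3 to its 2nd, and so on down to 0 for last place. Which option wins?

Borda scores:
  Ana: 2 + 5·1 + 12·0 = 7
  Chen: 1 + 5·4 + 12·1 = 33
  Gus: 4 + 5·3 + 12·4 = 67
  Dana: 3 + 5·0 + 12·3 = 39
  Hira: 0 + 5·2 + 12·2 = 34
Gus has the highest total.

Gus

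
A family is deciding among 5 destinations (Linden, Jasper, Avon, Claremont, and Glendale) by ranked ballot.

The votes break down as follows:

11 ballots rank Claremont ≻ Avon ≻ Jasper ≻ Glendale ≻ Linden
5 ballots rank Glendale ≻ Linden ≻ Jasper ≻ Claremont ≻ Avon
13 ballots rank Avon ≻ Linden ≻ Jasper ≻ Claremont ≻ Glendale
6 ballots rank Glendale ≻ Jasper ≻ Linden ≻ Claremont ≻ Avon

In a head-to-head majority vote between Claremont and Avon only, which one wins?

Claremont

Ballots ranking Claremont above Avon: 11+5+6 = 22.
Ballots ranking Avon above Claremont: 13.
Claremont wins the head-to-head, 22–13.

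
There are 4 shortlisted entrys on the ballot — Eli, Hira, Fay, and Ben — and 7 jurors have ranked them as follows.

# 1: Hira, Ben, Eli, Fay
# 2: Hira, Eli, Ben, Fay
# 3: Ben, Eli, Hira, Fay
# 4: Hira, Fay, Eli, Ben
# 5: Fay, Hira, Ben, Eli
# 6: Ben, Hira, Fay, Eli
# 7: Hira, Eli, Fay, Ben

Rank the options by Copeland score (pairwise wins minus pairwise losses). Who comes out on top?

Pairwise results:
  Eli vs Hira: Hira wins 6–1.
  Eli vs Fay: Eli wins 4–3.
  Eli vs Ben: Ben wins 4–3.
  Hira vs Fay: Hira wins 6–1.
  Hira vs Ben: Hira wins 5–2.
  Fay vs Ben: Ben wins 4–3.
Copeland scores (wins − losses):
  Eli: 1 − 2 = -1
  Hira: 3 − 0 = 3
  Fay: 0 − 3 = -3
  Ben: 2 − 1 = 1
Hira has the best Copeland score.

Hira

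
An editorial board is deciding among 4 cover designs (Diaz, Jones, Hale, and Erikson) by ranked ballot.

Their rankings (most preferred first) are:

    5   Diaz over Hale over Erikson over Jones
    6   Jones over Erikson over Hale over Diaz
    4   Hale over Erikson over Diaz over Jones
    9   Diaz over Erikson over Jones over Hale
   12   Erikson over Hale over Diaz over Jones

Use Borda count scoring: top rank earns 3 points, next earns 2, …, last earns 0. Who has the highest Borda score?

Erikson

Borda scores:
  Diaz: 5·3 + 6·0 + 4·1 + 9·3 + 12·1 = 58
  Jones: 5·0 + 6·3 + 4·0 + 9·1 + 12·0 = 27
  Hale: 5·2 + 6·1 + 4·3 + 9·0 + 12·2 = 52
  Erikson: 5·1 + 6·2 + 4·2 + 9·2 + 12·3 = 79
Erikson has the highest total.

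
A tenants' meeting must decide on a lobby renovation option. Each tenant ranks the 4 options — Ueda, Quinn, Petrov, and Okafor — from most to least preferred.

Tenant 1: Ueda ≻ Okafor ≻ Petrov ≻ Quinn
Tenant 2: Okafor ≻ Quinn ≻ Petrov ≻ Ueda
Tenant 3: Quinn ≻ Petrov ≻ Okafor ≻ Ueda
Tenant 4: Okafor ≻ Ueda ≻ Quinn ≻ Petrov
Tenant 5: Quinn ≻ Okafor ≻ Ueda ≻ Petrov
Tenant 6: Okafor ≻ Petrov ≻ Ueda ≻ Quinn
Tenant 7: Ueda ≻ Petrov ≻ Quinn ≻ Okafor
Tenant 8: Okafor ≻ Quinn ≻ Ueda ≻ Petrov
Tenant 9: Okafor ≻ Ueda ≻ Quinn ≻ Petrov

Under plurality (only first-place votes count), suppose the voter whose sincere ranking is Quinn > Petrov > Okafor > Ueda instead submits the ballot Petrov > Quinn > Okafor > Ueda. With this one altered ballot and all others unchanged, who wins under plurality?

First-place totals with the altered ballot: Ueda 2, Quinn 1, Petrov 1, Okafor 5.
The winner is unchanged: still Okafor.

Okafor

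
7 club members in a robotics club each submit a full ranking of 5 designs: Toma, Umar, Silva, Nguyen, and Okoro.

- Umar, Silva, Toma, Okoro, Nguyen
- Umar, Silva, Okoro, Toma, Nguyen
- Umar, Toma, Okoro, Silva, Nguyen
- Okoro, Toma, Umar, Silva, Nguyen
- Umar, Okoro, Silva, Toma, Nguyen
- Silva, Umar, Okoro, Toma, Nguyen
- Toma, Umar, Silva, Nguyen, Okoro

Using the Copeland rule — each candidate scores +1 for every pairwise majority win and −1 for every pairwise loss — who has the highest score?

Umar

Pairwise results:
  Toma vs Umar: Umar wins 5–2.
  Toma vs Silva: Silva wins 4–3.
  Toma vs Nguyen: Toma wins 7–0.
  Toma vs Okoro: Okoro wins 4–3.
  Umar vs Silva: Umar wins 6–1.
  Umar vs Nguyen: Umar wins 7–0.
  Umar vs Okoro: Umar wins 6–1.
  Silva vs Nguyen: Silva wins 7–0.
  Silva vs Okoro: Silva wins 4–3.
  Nguyen vs Okoro: Okoro wins 6–1.
Copeland scores (wins − losses):
  Toma: 1 − 3 = -2
  Umar: 4 − 0 = 4
  Silva: 3 − 1 = 2
  Nguyen: 0 − 4 = -4
  Okoro: 2 − 2 = 0
Umar has the best Copeland score.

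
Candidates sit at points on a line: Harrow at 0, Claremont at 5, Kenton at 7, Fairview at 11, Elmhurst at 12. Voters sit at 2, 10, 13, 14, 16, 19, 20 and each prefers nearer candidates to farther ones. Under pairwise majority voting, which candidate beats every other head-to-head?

With single-peaked preferences on a line, the Condorcet winner is the candidate closest to the median voter.
The median voter (position 14) is closest to Elmhurst at 12.
Check: Elmhurst vs Harrow — voters closer to Elmhurst: 6 of 7.

Elmhurst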